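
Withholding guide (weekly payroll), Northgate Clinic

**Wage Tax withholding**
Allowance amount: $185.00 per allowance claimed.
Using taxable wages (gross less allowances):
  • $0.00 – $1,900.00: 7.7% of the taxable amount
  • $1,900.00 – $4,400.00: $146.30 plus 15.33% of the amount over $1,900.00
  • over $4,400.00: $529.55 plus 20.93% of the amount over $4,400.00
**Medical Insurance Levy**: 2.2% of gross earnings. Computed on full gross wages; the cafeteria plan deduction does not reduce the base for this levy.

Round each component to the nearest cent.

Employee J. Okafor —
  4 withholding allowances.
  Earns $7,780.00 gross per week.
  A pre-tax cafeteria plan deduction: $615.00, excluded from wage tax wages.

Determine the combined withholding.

$1,124.54

Wage Tax: taxable = $7,780.00 − $615.00 − 4×$185.00 = $6,425.00
  $529.55 + 20.93% × ($6,425.00 − $4,400.00) = $529.55 + 20.93% × $2,025.00 = $953.38
Medical Insurance Levy: 2.2% × $7,780.00 = $171.16
Total: $953.38 + $171.16 = $1,124.54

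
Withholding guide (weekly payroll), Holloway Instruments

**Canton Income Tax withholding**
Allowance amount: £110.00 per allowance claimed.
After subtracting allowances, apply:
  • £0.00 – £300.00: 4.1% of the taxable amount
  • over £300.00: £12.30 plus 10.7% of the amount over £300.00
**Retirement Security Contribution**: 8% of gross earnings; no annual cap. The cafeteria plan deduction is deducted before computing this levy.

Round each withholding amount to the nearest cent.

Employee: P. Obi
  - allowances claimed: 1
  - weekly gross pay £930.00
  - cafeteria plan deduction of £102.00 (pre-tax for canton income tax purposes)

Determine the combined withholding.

£123.27

Canton Income Tax: taxable = £930.00 − £102.00 − 1×£110.00 = £718.00
  £12.30 + 10.7% × (£718.00 − £300.00) = £12.30 + 10.7% × £418.00 = £57.03
Retirement Security Contribution: 8% × £828.00 = £66.24
Total: £57.03 + £66.24 = £123.27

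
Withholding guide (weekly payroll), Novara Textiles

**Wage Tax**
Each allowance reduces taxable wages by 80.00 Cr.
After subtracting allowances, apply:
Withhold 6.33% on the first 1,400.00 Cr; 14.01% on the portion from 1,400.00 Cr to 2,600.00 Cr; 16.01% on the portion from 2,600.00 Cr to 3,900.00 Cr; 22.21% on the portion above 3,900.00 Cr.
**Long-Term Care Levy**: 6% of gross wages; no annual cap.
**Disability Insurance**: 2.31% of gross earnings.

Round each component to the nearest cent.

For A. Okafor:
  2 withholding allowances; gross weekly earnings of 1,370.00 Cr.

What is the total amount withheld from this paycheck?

190.44 Cr

Wage Tax: taxable = 1,370.00 Cr − 2×80.00 Cr = 1,210.00 Cr
  6.33% × 1,210.00 Cr = 76.59 Cr
Long-Term Care Levy: 6% × 1,370.00 Cr = 82.20 Cr
Disability Insurance: 2.31% × 1,370.00 Cr = 31.65 Cr
Total: 76.59 Cr + 82.20 Cr + 31.65 Cr = 190.44 Cr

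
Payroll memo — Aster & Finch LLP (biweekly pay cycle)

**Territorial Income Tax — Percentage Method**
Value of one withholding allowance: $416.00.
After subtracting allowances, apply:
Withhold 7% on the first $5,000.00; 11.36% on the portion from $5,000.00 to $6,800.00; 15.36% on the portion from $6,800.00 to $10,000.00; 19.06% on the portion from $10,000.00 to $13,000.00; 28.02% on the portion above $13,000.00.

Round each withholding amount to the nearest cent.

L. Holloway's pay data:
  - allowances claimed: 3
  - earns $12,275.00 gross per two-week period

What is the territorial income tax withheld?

$1,241.75

Territorial Income Tax: taxable = $12,275.00 − 3×$416.00 = $11,027.00
  $1,046.00 + 19.06% × ($11,027.00 − $10,000.00) = $1,046.00 + 19.06% × $1,027.00 = $1,241.75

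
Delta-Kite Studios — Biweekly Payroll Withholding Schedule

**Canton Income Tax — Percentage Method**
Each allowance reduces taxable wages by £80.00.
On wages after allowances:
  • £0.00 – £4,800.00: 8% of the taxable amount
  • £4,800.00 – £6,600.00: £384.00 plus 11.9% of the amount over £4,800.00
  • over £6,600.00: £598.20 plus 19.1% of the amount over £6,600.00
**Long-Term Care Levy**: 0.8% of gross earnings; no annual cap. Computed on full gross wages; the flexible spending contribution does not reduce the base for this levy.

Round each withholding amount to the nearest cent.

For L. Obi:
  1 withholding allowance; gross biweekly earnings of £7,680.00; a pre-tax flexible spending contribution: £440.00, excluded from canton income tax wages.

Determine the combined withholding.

£766.60

Canton Income Tax: taxable = £7,680.00 − £440.00 − 1×£80.00 = £7,160.00
  £598.20 + 19.1% × (£7,160.00 − £6,600.00) = £598.20 + 19.1% × £560.00 = £705.16
Long-Term Care Levy: 0.8% × £7,680.00 = £61.44
Total: £705.16 + £61.44 = £766.60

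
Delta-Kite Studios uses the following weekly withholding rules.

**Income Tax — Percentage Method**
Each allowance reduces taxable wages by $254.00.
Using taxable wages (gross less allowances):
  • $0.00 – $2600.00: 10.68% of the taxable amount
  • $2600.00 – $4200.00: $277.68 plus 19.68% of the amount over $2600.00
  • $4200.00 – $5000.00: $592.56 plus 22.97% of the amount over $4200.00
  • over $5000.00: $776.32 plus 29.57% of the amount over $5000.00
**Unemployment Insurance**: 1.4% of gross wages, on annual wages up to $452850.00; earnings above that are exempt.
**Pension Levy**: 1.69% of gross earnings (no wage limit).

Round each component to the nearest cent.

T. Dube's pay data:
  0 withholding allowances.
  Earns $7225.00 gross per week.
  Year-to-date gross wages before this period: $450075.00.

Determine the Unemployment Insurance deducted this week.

$38.85

Unemployment Insurance: cap $452850.00 − YTD $450075.00 = $2775.00 subject; 1.4% × $2775.00 = $38.85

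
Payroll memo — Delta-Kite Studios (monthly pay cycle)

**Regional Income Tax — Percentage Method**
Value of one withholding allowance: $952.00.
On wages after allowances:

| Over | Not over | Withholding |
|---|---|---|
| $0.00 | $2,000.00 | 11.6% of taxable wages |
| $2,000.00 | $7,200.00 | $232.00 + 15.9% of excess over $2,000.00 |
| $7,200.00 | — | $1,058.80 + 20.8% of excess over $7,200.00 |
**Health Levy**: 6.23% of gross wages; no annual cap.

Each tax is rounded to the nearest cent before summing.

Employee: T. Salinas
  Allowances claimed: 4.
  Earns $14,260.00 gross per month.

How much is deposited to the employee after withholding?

$11,636.38

Regional Income Tax: taxable = $14,260.00 − 4×$952.00 = $10,452.00
  $1,058.80 + 20.8% × ($10,452.00 − $7,200.00) = $1,058.80 + 20.8% × $3,252.00 = $1,735.22
Health Levy: 6.23% × $14,260.00 = $888.40
Total withheld: $1,735.22 + $888.40 = $2,623.62
Net pay: $14,260.00 − $2,623.62 = $11,636.38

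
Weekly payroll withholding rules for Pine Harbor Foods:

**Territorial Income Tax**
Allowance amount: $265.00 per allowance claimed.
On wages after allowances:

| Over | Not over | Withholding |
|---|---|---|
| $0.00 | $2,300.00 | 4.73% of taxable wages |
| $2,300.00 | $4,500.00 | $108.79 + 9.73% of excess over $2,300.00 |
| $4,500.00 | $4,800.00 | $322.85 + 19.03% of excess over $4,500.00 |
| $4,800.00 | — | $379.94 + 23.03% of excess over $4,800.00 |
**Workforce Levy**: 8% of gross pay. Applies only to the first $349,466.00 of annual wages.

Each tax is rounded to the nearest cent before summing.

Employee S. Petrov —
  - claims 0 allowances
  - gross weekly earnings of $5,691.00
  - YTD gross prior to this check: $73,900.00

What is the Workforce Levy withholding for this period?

Workforce Levy: 8% × $5,691.00 = $455.28

$455.28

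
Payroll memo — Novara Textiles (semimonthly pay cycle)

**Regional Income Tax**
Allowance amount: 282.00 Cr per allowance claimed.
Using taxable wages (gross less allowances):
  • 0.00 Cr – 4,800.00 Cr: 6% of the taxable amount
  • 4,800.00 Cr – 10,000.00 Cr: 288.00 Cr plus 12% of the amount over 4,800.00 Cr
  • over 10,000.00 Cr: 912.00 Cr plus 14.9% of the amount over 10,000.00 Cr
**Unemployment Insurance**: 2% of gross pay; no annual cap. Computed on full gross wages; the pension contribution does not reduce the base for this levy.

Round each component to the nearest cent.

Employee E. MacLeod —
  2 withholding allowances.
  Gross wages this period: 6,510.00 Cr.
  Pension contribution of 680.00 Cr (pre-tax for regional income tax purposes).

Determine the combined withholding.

474.12 Cr

Regional Income Tax: taxable = 6,510.00 Cr − 680.00 Cr − 2×282.00 Cr = 5,266.00 Cr
  288.00 Cr + 12% × (5,266.00 Cr − 4,800.00 Cr) = 288.00 Cr + 12% × 466.00 Cr = 343.92 Cr
Unemployment Insurance: 2% × 6,510.00 Cr = 130.20 Cr
Total: 343.92 Cr + 130.20 Cr = 474.12 Cr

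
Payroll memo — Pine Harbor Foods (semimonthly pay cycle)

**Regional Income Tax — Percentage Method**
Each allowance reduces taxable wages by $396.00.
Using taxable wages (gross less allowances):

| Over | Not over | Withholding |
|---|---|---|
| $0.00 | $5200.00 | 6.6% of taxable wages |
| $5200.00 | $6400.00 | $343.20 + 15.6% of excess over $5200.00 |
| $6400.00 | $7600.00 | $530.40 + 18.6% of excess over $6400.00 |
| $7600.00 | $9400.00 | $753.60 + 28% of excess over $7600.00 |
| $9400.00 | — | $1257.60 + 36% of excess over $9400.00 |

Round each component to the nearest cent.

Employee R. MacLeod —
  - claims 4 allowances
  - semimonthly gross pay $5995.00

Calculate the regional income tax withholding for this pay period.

$291.13

Regional Income Tax: taxable = $5995.00 − 4×$396.00 = $4411.00
  6.6% × $4411.00 = $291.13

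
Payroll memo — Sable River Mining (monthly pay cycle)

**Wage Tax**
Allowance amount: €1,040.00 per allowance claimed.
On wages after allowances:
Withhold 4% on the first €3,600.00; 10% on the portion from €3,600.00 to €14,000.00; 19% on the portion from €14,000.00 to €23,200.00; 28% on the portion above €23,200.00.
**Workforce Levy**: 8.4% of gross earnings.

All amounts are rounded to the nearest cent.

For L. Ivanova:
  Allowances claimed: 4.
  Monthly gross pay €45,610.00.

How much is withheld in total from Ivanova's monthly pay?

Wage Tax: taxable = €45,610.00 − 4×€1,040.00 = €41,450.00
  €2,932.00 + 28% × (€41,450.00 − €23,200.00) = €2,932.00 + 28% × €18,250.00 = €8,042.00
Workforce Levy: 8.4% × €45,610.00 = €3,831.24
Total: €8,042.00 + €3,831.24 = €11,873.24

€11,873.24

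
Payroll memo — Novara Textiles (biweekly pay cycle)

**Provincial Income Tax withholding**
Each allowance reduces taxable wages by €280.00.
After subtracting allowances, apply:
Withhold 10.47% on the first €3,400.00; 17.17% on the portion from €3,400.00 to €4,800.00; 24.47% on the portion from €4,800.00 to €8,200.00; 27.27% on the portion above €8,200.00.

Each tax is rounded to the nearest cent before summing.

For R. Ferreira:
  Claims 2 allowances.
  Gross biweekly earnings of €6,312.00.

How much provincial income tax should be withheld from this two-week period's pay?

€829.31

Provincial Income Tax: taxable = €6,312.00 − 2×€280.00 = €5,752.00
  €596.36 + 24.47% × (€5,752.00 − €4,800.00) = €596.36 + 24.47% × €952.00 = €829.31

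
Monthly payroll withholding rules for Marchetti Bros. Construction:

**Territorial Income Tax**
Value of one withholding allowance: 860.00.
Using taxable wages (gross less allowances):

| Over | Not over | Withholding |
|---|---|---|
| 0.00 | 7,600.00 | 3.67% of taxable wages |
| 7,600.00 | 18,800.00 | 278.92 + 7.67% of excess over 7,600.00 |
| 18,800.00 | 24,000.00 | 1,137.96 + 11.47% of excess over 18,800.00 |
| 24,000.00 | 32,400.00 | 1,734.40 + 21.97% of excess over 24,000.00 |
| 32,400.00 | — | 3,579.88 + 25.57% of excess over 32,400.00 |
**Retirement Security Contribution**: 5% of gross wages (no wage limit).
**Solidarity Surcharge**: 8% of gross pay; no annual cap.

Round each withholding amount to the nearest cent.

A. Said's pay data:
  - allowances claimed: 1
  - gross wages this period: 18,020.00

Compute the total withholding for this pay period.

3,354.77

Territorial Income Tax: taxable = 18,020.00 − 1×860.00 = 17,160.00
  278.92 + 7.67% × (17,160.00 − 7,600.00) = 278.92 + 7.67% × 9,560.00 = 1,012.17
Retirement Security Contribution: 5% × 18,020.00 = 901.00
Solidarity Surcharge: 8% × 18,020.00 = 1,441.60
Total: 1,012.17 + 901.00 + 1,441.60 = 3,354.77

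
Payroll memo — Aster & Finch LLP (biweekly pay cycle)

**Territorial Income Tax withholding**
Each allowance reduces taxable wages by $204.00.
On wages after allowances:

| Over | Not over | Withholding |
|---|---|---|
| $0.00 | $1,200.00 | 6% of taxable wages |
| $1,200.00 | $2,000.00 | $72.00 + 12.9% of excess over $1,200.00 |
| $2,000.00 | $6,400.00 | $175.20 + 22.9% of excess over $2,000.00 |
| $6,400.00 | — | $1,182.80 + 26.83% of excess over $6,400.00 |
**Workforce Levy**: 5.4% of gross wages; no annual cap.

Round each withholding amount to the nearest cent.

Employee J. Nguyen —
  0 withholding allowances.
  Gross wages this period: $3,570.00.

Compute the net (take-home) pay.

Territorial Income Tax: taxable = $3,570.00
  $175.20 + 22.9% × ($3,570.00 − $2,000.00) = $175.20 + 22.9% × $1,570.00 = $534.73
Workforce Levy: 5.4% × $3,570.00 = $192.78
Total withheld: $534.73 + $192.78 = $727.51
Net pay: $3,570.00 − $727.51 = $2,842.49

$2,842.49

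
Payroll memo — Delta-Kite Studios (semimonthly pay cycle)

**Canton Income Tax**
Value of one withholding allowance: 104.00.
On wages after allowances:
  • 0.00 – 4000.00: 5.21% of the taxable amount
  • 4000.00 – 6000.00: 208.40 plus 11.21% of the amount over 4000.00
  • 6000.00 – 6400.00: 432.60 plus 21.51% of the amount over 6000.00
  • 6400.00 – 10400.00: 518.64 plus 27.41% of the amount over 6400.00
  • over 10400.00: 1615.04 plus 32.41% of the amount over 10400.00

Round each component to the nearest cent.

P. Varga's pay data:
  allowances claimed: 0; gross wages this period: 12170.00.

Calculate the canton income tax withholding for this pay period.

Canton Income Tax: taxable = 12170.00
  1615.04 + 32.41% × (12170.00 − 10400.00) = 1615.04 + 32.41% × 1770.00 = 2188.70

2188.70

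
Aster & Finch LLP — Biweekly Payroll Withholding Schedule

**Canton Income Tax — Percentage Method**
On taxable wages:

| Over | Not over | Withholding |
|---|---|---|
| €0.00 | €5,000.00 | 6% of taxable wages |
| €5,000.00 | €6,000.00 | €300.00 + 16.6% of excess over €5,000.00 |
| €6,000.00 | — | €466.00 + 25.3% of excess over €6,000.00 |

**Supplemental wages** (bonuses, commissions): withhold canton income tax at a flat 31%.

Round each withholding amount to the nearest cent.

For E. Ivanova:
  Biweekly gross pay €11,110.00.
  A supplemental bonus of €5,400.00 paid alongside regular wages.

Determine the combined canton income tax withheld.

€3,432.83

Canton Income Tax: taxable = €11,110.00
  €466.00 + 25.3% × (€11,110.00 − €6,000.00) = €466.00 + 25.3% × €5,110.00 = €1,758.83
Supplemental (31% flat on bonus): 31% × €5,400.00 = €1,674.00
Total canton income tax: €1,758.83 + €1,674.00 = €3,432.83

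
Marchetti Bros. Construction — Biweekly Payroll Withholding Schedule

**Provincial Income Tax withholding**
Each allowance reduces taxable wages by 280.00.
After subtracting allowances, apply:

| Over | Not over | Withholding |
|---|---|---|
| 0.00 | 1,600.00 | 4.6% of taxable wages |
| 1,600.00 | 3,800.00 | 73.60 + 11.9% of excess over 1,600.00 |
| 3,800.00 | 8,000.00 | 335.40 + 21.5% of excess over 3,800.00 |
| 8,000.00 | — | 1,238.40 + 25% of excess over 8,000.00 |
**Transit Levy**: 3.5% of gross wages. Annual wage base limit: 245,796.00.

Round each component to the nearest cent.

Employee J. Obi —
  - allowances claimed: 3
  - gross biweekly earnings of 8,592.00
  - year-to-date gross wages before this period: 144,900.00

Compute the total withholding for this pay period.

1,485.80

Provincial Income Tax: taxable = 8,592.00 − 3×280.00 = 7,752.00
  335.40 + 21.5% × (7,752.00 − 3,800.00) = 335.40 + 21.5% × 3,952.00 = 1,185.08
Transit Levy: 3.5% × 8,592.00 = 300.72
Total: 1,185.08 + 300.72 = 1,485.80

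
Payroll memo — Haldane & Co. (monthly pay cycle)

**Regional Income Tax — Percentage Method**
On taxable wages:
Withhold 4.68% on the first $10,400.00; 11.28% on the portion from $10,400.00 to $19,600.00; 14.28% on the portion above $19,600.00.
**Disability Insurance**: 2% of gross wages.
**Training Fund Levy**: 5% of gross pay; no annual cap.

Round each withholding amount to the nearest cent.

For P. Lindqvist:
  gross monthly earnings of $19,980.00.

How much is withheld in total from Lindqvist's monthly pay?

$2,977.34

Regional Income Tax: taxable = $19,980.00
  $1,524.48 + 14.28% × ($19,980.00 − $19,600.00) = $1,524.48 + 14.28% × $380.00 = $1,578.74
Disability Insurance: 2% × $19,980.00 = $399.60
Training Fund Levy: 5% × $19,980.00 = $999.00
Total: $1,578.74 + $399.60 + $999.00 = $2,977.34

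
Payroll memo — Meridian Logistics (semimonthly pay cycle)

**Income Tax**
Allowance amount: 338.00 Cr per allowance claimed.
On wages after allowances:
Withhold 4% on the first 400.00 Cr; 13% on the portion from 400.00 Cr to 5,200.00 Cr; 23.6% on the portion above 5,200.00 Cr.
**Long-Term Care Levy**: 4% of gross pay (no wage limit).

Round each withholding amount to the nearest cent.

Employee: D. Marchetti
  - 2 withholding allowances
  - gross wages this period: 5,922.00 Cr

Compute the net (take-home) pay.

5,034.26 Cr

Income Tax: taxable = 5,922.00 Cr − 2×338.00 Cr = 5,246.00 Cr
  640.00 Cr + 23.6% × (5,246.00 Cr − 5,200.00 Cr) = 640.00 Cr + 23.6% × 46.00 Cr = 650.86 Cr
Long-Term Care Levy: 4% × 5,922.00 Cr = 236.88 Cr
Total withheld: 650.86 Cr + 236.88 Cr = 887.74 Cr
Net pay: 5,922.00 Cr − 887.74 Cr = 5,034.26 Cr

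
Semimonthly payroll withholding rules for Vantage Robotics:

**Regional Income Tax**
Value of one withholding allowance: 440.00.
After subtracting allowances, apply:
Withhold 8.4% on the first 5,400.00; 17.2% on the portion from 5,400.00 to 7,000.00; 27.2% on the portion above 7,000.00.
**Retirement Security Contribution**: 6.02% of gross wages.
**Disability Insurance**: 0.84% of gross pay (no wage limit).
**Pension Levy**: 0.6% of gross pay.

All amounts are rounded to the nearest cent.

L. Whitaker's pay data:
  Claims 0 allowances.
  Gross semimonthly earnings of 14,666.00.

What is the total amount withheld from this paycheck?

3,908.03

Regional Income Tax: taxable = 14,666.00
  728.80 + 27.2% × (14,666.00 − 7,000.00) = 728.80 + 27.2% × 7,666.00 = 2,813.95
Retirement Security Contribution: 6.02% × 14,666.00 = 882.89
Disability Insurance: 0.84% × 14,666.00 = 123.19
Pension Levy: 0.6% × 14,666.00 = 88.00
Total: 2,813.95 + 882.89 + 123.19 + 88.00 = 3,908.03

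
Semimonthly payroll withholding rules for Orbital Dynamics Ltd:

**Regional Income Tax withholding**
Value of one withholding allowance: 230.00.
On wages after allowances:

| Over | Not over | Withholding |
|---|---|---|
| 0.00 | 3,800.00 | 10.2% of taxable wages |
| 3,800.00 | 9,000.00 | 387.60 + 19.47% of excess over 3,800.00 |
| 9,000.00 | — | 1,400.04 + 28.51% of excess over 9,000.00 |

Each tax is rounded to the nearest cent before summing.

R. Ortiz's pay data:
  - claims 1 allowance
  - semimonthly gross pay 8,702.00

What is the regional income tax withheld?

1,297.24

Regional Income Tax: taxable = 8,702.00 − 1×230.00 = 8,472.00
  387.60 + 19.47% × (8,472.00 − 3,800.00) = 387.60 + 19.47% × 4,672.00 = 1,297.24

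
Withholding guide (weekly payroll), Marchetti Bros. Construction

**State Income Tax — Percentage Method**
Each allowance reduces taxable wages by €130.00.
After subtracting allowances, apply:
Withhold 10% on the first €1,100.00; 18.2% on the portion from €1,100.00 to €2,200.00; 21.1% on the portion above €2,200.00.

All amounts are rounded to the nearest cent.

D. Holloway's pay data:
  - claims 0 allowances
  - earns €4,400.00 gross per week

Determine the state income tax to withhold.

€774.40

State Income Tax: taxable = €4,400.00
  €310.20 + 21.1% × (€4,400.00 − €2,200.00) = €310.20 + 21.1% × €2,200.00 = €774.40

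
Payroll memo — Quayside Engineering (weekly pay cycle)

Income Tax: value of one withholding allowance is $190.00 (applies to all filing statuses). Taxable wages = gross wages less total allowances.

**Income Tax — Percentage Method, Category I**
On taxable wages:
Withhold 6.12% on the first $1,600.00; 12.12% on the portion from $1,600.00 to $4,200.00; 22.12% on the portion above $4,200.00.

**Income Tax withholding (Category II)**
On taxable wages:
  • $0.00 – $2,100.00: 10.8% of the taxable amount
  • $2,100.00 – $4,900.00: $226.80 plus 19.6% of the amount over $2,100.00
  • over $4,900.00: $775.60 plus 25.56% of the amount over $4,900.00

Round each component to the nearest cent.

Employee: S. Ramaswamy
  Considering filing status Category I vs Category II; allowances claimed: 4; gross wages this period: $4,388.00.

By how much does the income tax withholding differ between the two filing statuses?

Income Tax (Category I): taxable = $4,388.00 − 4×$190.00 = $3,628.00
  $97.92 + 12.12% × ($3,628.00 − $1,600.00) = $97.92 + 12.12% × $2,028.00 = $343.71
Income Tax (Category II): taxable = $4,388.00 − 4×$190.00 = $3,628.00
  $226.80 + 19.6% × ($3,628.00 − $2,100.00) = $226.80 + 19.6% × $1,528.00 = $526.29
Difference: |$343.71 − $526.29| = $182.58 (higher under Category II)

$182.58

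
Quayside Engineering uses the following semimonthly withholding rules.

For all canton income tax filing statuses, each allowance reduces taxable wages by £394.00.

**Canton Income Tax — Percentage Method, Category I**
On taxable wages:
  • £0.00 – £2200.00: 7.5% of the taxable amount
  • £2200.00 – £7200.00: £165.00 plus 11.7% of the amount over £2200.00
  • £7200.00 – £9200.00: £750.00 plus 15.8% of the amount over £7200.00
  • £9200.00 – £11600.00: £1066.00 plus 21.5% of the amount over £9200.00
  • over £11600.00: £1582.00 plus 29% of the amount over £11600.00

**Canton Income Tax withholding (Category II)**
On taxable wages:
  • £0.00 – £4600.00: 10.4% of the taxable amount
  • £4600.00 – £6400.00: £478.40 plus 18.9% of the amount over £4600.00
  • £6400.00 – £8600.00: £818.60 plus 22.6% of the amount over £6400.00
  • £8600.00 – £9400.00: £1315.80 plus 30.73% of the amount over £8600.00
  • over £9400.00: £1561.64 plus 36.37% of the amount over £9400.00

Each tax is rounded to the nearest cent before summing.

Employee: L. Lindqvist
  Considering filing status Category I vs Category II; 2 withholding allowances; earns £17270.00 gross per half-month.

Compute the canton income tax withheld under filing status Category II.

Canton Income Tax (Category II): taxable = £17270.00 − 2×£394.00 = £16482.00
  £1561.64 + 36.37% × (£16482.00 − £9400.00) = £1561.64 + 36.37% × £7082.00 = £4137.36

£4137.36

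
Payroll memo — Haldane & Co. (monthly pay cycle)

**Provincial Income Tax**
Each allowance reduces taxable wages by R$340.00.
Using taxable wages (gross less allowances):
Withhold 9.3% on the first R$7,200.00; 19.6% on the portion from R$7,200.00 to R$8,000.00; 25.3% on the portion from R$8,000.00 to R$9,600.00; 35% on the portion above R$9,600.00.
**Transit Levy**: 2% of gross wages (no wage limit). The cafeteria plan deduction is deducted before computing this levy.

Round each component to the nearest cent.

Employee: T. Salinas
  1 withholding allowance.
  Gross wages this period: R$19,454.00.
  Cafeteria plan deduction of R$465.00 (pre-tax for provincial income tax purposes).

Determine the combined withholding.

Provincial Income Tax: taxable = R$19,454.00 − R$465.00 − 1×R$340.00 = R$18,649.00
  R$1,231.20 + 35% × (R$18,649.00 − R$9,600.00) = R$1,231.20 + 35% × R$9,049.00 = R$4,398.35
Transit Levy: 2% × R$18,989.00 = R$379.78
Total: R$4,398.35 + R$379.78 = R$4,778.13

R$4,778.13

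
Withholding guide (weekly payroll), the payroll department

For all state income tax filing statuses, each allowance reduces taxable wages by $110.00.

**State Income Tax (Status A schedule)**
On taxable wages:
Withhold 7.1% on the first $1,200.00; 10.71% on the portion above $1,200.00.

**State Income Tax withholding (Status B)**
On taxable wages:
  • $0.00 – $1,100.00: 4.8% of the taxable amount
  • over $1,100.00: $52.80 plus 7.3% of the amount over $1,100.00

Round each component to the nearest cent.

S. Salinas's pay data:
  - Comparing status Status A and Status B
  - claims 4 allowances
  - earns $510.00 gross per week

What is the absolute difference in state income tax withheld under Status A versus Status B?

State Income Tax (Status A): taxable = $510.00 − 4×$110.00 = $70.00
  7.1% × $70.00 = $4.97
State Income Tax (Status B): taxable = $510.00 − 4×$110.00 = $70.00
  4.8% × $70.00 = $3.36
Difference: |$4.97 − $3.36| = $1.61 (higher under Status A)

$1.61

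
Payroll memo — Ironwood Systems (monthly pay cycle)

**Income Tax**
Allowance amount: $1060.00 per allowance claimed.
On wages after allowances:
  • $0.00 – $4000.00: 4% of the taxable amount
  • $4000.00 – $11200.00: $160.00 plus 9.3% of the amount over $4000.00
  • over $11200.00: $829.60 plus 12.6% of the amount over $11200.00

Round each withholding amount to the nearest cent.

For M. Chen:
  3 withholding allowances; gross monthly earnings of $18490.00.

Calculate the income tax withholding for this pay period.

$1347.46

Income Tax: taxable = $18490.00 − 3×$1060.00 = $15310.00
  $829.60 + 12.6% × ($15310.00 − $11200.00) = $829.60 + 12.6% × $4110.00 = $1347.46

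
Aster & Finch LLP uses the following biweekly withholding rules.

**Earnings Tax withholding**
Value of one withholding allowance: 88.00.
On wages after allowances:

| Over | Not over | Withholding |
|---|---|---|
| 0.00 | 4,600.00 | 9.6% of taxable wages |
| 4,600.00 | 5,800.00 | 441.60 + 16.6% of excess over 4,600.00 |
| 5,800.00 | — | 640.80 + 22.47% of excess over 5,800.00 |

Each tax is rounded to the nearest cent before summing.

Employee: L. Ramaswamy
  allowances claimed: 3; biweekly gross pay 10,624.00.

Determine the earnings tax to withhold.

Earnings Tax: taxable = 10,624.00 − 3×88.00 = 10,360.00
  640.80 + 22.47% × (10,360.00 − 5,800.00) = 640.80 + 22.47% × 4,560.00 = 1,665.43

1,665.43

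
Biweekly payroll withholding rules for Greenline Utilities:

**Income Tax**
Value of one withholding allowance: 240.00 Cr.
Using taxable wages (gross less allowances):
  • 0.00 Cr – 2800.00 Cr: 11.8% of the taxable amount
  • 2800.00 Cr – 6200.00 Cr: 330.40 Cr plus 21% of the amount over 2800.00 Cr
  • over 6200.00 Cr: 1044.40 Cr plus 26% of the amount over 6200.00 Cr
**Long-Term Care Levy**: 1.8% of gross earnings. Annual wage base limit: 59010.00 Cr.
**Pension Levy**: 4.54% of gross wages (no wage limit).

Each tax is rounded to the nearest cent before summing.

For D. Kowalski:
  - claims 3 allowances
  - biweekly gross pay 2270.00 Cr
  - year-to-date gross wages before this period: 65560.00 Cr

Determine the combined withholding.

Income Tax: taxable = 2270.00 Cr − 3×240.00 Cr = 1550.00 Cr
  11.8% × 1550.00 Cr = 182.90 Cr
Long-Term Care Levy: YTD 65560.00 Cr ≥ cap 59010.00 Cr → 0.00 Cr
Pension Levy: 4.54% × 2270.00 Cr = 103.06 Cr
Total: 182.90 Cr + 0.00 Cr + 103.06 Cr = 285.96 Cr

285.96 Cr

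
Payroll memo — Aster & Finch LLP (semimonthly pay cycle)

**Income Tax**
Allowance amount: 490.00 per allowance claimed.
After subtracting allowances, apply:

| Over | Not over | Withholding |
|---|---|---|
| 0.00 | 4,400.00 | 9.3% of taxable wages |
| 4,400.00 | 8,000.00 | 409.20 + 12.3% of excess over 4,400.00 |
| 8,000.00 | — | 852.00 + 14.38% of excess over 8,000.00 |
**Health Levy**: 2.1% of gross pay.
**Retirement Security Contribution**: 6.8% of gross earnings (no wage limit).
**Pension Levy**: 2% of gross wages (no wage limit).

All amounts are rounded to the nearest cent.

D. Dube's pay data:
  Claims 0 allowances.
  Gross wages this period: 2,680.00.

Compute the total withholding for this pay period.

Income Tax: taxable = 2,680.00
  9.3% × 2,680.00 = 249.24
Health Levy: 2.1% × 2,680.00 = 56.28
Retirement Security Contribution: 6.8% × 2,680.00 = 182.24
Pension Levy: 2% × 2,680.00 = 53.60
Total: 249.24 + 56.28 + 182.24 + 53.60 = 541.36

541.36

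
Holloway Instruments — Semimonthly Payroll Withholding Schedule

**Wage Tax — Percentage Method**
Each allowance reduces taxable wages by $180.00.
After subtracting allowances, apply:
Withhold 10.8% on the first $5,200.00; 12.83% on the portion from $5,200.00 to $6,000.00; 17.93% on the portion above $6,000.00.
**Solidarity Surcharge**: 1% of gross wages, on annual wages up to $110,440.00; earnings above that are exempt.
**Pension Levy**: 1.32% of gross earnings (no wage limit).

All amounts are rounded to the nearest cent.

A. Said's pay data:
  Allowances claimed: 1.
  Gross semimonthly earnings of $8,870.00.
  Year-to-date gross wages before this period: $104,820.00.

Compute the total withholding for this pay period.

Wage Tax: taxable = $8,870.00 − 1×$180.00 = $8,690.00
  $664.24 + 17.93% × ($8,690.00 − $6,000.00) = $664.24 + 17.93% × $2,690.00 = $1,146.56
Solidarity Surcharge: cap $110,440.00 − YTD $104,820.00 = $5,620.00 subject; 1% × $5,620.00 = $56.20
Pension Levy: 1.32% × $8,870.00 = $117.08
Total: $1,146.56 + $56.20 + $117.08 = $1,319.84

$1,319.84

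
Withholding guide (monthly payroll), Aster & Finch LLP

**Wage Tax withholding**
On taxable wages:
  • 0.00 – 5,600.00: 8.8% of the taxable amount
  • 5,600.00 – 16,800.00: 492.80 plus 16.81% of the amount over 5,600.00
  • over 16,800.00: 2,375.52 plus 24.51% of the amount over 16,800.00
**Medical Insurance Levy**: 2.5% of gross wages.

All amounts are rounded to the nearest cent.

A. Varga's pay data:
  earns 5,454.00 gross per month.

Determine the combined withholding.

616.30

Wage Tax: taxable = 5,454.00
  8.8% × 5,454.00 = 479.95
Medical Insurance Levy: 2.5% × 5,454.00 = 136.35
Total: 479.95 + 136.35 = 616.30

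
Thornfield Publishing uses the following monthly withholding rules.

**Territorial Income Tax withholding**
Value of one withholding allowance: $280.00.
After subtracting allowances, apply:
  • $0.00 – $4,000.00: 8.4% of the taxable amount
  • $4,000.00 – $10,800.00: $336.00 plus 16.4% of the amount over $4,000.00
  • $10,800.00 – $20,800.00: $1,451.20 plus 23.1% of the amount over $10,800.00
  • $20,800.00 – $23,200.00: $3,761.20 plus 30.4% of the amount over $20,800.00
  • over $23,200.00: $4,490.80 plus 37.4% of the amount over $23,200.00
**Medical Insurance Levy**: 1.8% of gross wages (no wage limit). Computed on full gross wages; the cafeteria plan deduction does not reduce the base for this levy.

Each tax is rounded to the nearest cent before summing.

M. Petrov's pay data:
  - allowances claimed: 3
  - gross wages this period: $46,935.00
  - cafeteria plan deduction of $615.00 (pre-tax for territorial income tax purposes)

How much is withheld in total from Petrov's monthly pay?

$13,668.35

Territorial Income Tax: taxable = $46,935.00 − $615.00 − 3×$280.00 = $45,480.00
  $4,490.80 + 37.4% × ($45,480.00 − $23,200.00) = $4,490.80 + 37.4% × $22,280.00 = $12,823.52
Medical Insurance Levy: 1.8% × $46,935.00 = $844.83
Total: $12,823.52 + $844.83 = $13,668.35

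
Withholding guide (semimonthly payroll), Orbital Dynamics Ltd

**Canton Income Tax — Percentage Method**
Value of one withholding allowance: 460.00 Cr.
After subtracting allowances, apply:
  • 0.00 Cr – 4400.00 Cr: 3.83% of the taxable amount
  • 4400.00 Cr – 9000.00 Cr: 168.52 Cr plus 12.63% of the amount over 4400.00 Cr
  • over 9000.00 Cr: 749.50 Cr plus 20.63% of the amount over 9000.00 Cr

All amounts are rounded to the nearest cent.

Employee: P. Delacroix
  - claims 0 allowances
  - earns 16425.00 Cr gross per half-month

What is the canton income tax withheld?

2281.28 Cr

Canton Income Tax: taxable = 16425.00 Cr
  749.50 Cr + 20.63% × (16425.00 Cr − 9000.00 Cr) = 749.50 Cr + 20.63% × 7425.00 Cr = 2281.28 Cr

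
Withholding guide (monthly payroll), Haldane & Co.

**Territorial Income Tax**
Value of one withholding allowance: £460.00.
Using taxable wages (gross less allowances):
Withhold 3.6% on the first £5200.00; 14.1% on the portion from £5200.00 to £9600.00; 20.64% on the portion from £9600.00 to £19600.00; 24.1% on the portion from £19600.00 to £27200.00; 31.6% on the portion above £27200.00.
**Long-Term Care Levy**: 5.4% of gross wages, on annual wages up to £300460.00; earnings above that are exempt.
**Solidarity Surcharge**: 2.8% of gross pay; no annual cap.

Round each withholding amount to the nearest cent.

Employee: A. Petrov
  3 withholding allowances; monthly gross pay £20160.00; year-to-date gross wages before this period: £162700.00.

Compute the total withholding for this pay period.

Territorial Income Tax: taxable = £20160.00 − 3×£460.00 = £18780.00
  £807.60 + 20.64% × (£18780.00 − £9600.00) = £807.60 + 20.64% × £9180.00 = £2702.35
Long-Term Care Levy: 5.4% × £20160.00 = £1088.64
Solidarity Surcharge: 2.8% × £20160.00 = £564.48
Total: £2702.35 + £1088.64 + £564.48 = £4355.47

£4355.47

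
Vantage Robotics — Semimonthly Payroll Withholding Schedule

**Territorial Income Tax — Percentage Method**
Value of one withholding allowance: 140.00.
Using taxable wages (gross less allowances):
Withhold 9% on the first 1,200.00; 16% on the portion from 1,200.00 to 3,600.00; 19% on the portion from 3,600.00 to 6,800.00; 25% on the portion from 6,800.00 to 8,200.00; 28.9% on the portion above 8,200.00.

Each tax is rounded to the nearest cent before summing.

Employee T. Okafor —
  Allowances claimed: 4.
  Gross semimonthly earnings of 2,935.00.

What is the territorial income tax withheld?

Territorial Income Tax: taxable = 2,935.00 − 4×140.00 = 2,375.00
  108.00 + 16% × (2,375.00 − 1,200.00) = 108.00 + 16% × 1,175.00 = 296.00

296.00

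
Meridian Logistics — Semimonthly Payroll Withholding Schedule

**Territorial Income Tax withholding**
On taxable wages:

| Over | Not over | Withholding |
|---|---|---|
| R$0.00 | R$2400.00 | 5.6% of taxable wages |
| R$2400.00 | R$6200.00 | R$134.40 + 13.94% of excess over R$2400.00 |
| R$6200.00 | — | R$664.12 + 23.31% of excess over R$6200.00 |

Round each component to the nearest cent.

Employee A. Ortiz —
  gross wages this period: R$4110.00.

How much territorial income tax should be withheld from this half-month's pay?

R$372.77

Territorial Income Tax: taxable = R$4110.00
  R$134.40 + 13.94% × (R$4110.00 − R$2400.00) = R$134.40 + 13.94% × R$1710.00 = R$372.77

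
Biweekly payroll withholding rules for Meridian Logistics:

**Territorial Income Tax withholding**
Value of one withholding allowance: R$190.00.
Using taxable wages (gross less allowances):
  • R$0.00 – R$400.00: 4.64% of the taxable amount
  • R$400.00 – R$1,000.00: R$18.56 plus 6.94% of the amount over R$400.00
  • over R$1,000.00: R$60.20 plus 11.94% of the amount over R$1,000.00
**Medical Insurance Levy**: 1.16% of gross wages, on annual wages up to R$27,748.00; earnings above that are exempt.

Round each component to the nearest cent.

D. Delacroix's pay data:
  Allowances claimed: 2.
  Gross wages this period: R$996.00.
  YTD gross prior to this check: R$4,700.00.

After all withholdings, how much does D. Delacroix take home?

Territorial Income Tax: taxable = R$996.00 − 2×R$190.00 = R$616.00
  R$18.56 + 6.94% × (R$616.00 − R$400.00) = R$18.56 + 6.94% × R$216.00 = R$33.55
Medical Insurance Levy: 1.16% × R$996.00 = R$11.55
Total withheld: R$33.55 + R$11.55 = R$45.10
Net pay: R$996.00 − R$45.10 = R$950.90

R$950.90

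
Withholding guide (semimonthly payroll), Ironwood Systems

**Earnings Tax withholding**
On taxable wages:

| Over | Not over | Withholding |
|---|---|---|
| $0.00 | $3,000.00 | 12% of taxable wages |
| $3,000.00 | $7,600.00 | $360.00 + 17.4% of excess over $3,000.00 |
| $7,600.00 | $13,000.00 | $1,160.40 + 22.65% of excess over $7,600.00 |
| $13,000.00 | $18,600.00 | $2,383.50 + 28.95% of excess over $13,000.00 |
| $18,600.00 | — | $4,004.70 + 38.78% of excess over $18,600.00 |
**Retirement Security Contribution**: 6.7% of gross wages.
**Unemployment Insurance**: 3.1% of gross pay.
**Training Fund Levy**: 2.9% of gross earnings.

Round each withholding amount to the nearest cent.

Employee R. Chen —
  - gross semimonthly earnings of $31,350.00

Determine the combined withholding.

$12,930.60

Earnings Tax: taxable = $31,350.00
  $4,004.70 + 38.78% × ($31,350.00 − $18,600.00) = $4,004.70 + 38.78% × $12,750.00 = $8,949.15
Retirement Security Contribution: 6.7% × $31,350.00 = $2,100.45
Unemployment Insurance: 3.1% × $31,350.00 = $971.85
Training Fund Levy: 2.9% × $31,350.00 = $909.15
Total: $8,949.15 + $2,100.45 + $971.85 + $909.15 = $12,930.60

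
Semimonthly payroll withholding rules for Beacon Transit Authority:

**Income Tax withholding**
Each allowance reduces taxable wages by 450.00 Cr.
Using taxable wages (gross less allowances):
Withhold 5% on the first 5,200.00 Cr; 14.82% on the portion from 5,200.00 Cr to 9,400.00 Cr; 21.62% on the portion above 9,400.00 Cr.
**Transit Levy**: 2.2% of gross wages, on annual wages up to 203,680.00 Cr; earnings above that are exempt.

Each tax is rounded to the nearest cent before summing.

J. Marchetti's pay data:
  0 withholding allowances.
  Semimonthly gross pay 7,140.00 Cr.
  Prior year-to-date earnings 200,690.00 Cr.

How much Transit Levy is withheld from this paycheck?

65.78 Cr

Transit Levy: cap 203,680.00 Cr − YTD 200,690.00 Cr = 2,990.00 Cr subject; 2.2% × 2,990.00 Cr = 65.78 Cr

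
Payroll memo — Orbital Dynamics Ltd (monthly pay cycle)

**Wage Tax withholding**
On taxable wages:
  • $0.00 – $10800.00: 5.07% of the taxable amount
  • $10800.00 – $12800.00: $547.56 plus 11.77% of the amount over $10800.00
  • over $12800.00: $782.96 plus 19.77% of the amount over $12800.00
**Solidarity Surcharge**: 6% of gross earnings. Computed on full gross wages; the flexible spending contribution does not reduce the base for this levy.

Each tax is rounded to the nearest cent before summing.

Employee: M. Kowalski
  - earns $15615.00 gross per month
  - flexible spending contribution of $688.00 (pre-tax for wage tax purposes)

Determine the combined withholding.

Wage Tax: taxable = $15615.00 − $688.00 = $14927.00
  $782.96 + 19.77% × ($14927.00 − $12800.00) = $782.96 + 19.77% × $2127.00 = $1203.47
Solidarity Surcharge: 6% × $15615.00 = $936.90
Total: $1203.47 + $936.90 = $2140.37

$2140.37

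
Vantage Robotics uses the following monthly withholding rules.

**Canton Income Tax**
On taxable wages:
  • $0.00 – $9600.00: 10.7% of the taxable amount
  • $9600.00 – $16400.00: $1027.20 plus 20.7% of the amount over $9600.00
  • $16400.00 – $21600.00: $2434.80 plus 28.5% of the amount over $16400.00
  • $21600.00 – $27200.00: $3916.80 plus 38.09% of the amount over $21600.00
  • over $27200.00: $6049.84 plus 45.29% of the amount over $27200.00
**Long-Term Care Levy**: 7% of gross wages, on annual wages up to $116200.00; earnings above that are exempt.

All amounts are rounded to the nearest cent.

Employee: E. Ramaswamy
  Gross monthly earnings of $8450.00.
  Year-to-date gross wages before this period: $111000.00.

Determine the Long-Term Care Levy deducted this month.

Long-Term Care Levy: cap $116200.00 − YTD $111000.00 = $5200.00 subject; 7% × $5200.00 = $364.00

$364.00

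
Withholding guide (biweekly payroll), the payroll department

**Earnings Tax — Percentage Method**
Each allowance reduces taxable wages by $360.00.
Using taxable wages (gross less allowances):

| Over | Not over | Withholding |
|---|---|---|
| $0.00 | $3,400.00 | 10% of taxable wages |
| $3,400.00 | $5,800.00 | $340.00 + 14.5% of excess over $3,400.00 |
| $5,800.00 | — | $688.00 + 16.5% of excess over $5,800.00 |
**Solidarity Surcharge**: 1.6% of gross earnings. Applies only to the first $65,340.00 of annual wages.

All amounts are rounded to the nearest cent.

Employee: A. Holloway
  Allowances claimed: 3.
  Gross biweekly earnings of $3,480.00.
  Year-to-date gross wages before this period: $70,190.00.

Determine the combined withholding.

Earnings Tax: taxable = $3,480.00 − 3×$360.00 = $2,400.00
  10% × $2,400.00 = $240.00
Solidarity Surcharge: YTD $70,190.00 ≥ cap $65,340.00 → $0.00
Total: $240.00 + $0.00 = $240.00

$240.00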